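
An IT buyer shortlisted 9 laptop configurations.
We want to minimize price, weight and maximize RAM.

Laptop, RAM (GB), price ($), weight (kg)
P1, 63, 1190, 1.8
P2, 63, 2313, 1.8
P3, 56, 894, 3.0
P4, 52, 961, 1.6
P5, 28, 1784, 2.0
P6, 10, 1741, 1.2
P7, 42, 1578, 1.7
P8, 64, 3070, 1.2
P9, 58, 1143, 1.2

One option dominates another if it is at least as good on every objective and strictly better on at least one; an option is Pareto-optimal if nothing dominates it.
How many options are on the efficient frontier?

5

P1: not dominated.
P2: dominated by P1 (RAM 63≥63, price 1190≤2313, weight 1.8≤1.8).
P3: not dominated (best price).
P4: not dominated.
P5: dominated by P1 (RAM 63≥28, price 1190≤1784, weight 1.8≤2.0).
P6: dominated by P9 (RAM 58≥10, price 1143≤1741, weight 1.2≤1.2).
P7: dominated by P4 (RAM 52≥42, price 961≤1578, weight 1.6≤1.7).
P8: not dominated (best RAM).
P9: not dominated.
Pareto-optimal: P1, P3, P4, P8, P9 → 5.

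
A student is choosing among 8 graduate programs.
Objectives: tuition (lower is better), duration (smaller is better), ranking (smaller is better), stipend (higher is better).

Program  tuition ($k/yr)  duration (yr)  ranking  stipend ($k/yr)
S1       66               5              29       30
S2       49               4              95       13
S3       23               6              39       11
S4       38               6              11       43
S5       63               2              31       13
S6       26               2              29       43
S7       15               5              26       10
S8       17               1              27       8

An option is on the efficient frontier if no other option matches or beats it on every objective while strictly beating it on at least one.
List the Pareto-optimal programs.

S3, S4, S6, S7, S8

S1: dominated by S6 (tuition 26≤66, duration 2≤5, ranking 29≤29, stipend 43≥30).
S2: dominated by S6 (tuition 26≤49, duration 2≤4, ranking 29≤95, stipend 43≥13).
S3: not dominated.
S4: not dominated (best ranking).
S5: dominated by S6 (tuition 26≤63, duration 2≤2, ranking 29≤31, stipend 43≥13).
S6: not dominated.
S7: not dominated (best tuition).
S8: not dominated (best duration).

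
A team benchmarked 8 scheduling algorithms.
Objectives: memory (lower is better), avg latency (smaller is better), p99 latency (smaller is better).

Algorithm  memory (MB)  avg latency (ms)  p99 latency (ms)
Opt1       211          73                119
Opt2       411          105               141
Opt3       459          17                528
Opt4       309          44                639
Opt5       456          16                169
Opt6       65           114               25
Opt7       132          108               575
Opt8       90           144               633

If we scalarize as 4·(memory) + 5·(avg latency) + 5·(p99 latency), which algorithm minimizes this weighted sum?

Opt1: 4·211 + 5·73 + 5·119 = 1804
Opt2: 4·411 + 5·105 + 5·141 = 2874
Opt3: 4·459 + 5·17 + 5·528 = 4561
Opt4: 4·309 + 5·44 + 5·639 = 4651
Opt5: 4·456 + 5·16 + 5·169 = 2749
Opt6: 4·65 + 5·114 + 5·25 = 955
Opt7: 4·132 + 5·108 + 5·575 = 3943
Opt8: 4·90 + 5·144 + 5·633 = 4245
Lowest: Opt6 at 955.

Opt6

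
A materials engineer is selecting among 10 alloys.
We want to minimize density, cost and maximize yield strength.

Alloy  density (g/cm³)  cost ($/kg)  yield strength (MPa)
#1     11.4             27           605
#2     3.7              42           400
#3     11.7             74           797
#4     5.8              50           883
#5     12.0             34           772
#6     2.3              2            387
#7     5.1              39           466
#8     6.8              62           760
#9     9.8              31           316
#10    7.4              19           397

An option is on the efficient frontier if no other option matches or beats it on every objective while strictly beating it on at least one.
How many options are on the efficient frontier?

#1: not dominated.
#2: not dominated.
#3: dominated by #4 (density 5.8≤11.7, cost 50≤74, yield strength 883≥797).
#4: not dominated (best yield strength).
#5: not dominated.
#6: not dominated (best density).
#7: not dominated.
#8: dominated by #4 (density 5.8≤6.8, cost 50≤62, yield strength 883≥760).
#9: dominated by #6 (density 2.3≤9.8, cost 2≤31, yield strength 387≥316).
#10: not dominated.
Pareto-optimal: #1, #2, #4, #5, #6, #7, #10 → 7.

7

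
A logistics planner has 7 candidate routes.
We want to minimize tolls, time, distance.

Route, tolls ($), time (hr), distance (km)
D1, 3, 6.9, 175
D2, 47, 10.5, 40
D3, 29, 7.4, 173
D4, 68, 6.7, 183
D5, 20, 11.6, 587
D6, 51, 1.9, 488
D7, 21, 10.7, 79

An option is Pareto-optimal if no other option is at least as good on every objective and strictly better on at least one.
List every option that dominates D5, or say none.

D1

D1: tolls 3≤20, time 6.9≤11.6, distance 175≤587 — dominates D5.
Others (D2, D3, D4, D6, D7) are each worse than D5 on at least one objective.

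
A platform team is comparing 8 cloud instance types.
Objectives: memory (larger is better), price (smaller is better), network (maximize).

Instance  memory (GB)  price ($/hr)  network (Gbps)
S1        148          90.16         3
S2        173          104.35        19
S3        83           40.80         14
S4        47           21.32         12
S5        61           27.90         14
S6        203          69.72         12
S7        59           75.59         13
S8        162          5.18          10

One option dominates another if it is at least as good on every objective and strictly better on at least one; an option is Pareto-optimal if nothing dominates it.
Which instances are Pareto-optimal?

S1: dominated by S6 (memory 203≥148, price 69.72≤90.16, network 12≥3).
S2: not dominated (best network).
S3: not dominated.
S4: not dominated.
S5: not dominated.
S6: not dominated (best memory).
S7: dominated by S3 (memory 83≥59, price 40.80≤75.59, network 14≥13).
S8: not dominated (best price).

S2, S3, S4, S5, S6, S8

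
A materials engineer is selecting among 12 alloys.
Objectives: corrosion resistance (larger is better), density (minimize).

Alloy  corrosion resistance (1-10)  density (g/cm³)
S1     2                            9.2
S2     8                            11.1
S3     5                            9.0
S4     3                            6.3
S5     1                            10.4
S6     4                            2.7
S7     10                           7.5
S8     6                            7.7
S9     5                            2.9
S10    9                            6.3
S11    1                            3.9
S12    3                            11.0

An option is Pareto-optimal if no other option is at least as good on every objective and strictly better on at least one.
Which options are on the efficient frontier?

S6, S7, S9, S10

S1: dominated by S3 (corrosion resistance 5≥2, density 9.0≤9.2).
S2: dominated by S7 (corrosion resistance 10≥8, density 7.5≤11.1).
S3: dominated by S7 (corrosion resistance 10≥5, density 7.5≤9.0).
S4: dominated by S6 (corrosion resistance 4≥3, density 2.7≤6.3).
S5: dominated by S1 (corrosion resistance 2≥1, density 9.2≤10.4).
S6: not dominated (best density).
S7: not dominated (best corrosion resistance).
S8: dominated by S7 (corrosion resistance 10≥6, density 7.5≤7.7).
S9: not dominated.
S10: not dominated.
S11: dominated by S6 (corrosion resistance 4≥1, density 2.7≤3.9).
S12: dominated by S3 (corrosion resistance 5≥3, density 9.0≤11.0).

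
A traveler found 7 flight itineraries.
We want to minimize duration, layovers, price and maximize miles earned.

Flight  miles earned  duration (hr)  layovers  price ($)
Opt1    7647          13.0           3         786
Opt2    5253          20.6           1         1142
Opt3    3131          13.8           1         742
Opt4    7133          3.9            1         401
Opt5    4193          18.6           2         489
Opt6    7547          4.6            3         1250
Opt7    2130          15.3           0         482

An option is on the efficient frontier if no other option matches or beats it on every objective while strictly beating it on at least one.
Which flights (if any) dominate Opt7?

none

Opt1: worse on layovers (3 vs 0).
Opt2: worse on duration (20.6 vs 15.3).
Opt3: worse on layovers (1 vs 0).
Opt4: worse on layovers (1 vs 0).
Opt5: worse on duration (18.6 vs 15.3).
Opt6: worse on layovers (3 vs 0).
No option dominates Opt7.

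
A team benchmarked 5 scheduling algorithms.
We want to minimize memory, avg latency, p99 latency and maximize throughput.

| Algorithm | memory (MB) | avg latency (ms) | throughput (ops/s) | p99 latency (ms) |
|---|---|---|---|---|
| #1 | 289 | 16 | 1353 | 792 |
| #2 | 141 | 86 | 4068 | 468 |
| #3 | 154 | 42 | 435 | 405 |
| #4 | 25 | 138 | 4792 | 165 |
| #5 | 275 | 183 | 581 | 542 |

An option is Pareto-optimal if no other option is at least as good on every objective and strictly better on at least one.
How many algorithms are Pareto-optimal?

#1: not dominated (best avg latency).
#2: not dominated.
#3: not dominated.
#4: not dominated (best memory).
#5: dominated by #2 (memory 141≤275, avg latency 86≤183, throughput 4068≥581, p99 latency 468≤542).
Pareto-optimal: #1, #2, #3, #4 → 4.

4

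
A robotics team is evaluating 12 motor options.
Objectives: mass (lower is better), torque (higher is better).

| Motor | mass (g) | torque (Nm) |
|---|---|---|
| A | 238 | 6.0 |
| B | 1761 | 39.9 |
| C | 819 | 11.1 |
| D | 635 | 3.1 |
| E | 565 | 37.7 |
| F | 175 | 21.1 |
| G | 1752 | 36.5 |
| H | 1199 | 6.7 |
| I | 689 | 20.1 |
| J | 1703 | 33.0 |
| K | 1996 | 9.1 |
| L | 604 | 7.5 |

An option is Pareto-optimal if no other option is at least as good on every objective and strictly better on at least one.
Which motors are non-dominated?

A: dominated by F (mass 175≤238, torque 21.1≥6.0).
B: not dominated (best torque).
C: dominated by E (mass 565≤819, torque 37.7≥11.1).
D: dominated by A (mass 238≤635, torque 6.0≥3.1).
E: not dominated.
F: not dominated (best mass).
G: dominated by E (mass 565≤1752, torque 37.7≥36.5).
H: dominated by C (mass 819≤1199, torque 11.1≥6.7).
I: dominated by E (mass 565≤689, torque 37.7≥20.1).
J: dominated by E (mass 565≤1703, torque 37.7≥33.0).
K: dominated by B (mass 1761≤1996, torque 39.9≥9.1).
L: dominated by E (mass 565≤604, torque 37.7≥7.5).

B, E, F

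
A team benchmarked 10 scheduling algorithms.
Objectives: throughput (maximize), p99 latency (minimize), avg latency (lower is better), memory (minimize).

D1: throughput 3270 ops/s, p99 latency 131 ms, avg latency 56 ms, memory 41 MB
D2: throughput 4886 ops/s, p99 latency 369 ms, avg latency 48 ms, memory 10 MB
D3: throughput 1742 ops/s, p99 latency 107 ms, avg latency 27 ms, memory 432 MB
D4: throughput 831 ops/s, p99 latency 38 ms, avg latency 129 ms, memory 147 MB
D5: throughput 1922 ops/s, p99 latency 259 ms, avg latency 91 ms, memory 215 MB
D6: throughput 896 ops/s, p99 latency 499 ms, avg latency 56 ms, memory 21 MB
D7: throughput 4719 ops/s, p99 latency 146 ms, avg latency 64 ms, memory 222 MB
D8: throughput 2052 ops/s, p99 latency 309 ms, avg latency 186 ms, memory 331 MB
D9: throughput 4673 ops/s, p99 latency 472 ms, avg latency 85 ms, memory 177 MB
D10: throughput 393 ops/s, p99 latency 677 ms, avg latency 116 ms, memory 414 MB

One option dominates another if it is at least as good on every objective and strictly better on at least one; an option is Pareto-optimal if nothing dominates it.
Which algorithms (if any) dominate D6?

D2: throughput 4886≥896, p99 latency 369≤499, avg latency 48≤56, memory 10≤21 — dominates D6.
Others (D1, D3, D4, D5, D7, D8, D9, D10) are each worse than D6 on at least one objective.

D2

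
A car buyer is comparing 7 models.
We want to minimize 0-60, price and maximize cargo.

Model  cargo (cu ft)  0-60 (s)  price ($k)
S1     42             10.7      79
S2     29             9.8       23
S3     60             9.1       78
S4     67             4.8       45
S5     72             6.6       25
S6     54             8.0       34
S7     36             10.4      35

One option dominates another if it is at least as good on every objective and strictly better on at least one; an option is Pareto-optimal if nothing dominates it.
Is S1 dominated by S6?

Yes

S6 vs S1: cargo 54≥42, 0-60 8.0≤10.7, price 34≤79 — S6 is at least as good on every objective with at least one strict improvement.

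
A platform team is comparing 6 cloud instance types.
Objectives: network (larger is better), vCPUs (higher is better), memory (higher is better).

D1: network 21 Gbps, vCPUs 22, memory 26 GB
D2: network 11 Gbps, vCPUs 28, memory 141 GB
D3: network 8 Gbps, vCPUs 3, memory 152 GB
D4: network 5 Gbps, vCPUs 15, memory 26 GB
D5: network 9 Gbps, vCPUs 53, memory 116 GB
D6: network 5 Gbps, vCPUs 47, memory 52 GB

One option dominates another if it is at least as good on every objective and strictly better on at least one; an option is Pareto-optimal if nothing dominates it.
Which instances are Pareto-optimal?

D1, D2, D3, D5

D1: not dominated (best network).
D2: not dominated.
D3: not dominated (best memory).
D4: dominated by D1 (network 21≥5, vCPUs 22≥15, memory 26≥26).
D5: not dominated (best vCPUs).
D6: dominated by D5 (network 9≥5, vCPUs 53≥47, memory 116≥52).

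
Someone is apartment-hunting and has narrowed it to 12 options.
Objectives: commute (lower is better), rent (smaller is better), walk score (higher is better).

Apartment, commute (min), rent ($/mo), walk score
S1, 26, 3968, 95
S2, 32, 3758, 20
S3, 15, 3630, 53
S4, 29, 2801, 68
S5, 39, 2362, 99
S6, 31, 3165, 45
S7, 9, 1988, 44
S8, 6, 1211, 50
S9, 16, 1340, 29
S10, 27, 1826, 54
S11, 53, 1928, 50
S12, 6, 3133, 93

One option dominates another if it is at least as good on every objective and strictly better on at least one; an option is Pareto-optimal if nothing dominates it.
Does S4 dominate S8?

No

S4 vs S8: S4 is worse on commute (29 vs 6), so it does not dominate S8.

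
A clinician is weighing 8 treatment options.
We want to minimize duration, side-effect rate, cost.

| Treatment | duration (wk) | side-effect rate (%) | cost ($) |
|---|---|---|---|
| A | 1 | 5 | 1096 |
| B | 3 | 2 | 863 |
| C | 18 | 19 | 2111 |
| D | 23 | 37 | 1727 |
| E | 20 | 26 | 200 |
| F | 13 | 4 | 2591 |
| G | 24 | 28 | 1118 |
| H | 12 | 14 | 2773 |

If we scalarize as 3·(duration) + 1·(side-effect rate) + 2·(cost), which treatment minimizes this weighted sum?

A: 3·1 + 1·5 + 2·1096 = 2200
B: 3·3 + 1·2 + 2·863 = 1737
C: 3·18 + 1·19 + 2·2111 = 4295
D: 3·23 + 1·37 + 2·1727 = 3560
E: 3·20 + 1·26 + 2·200 = 486
F: 3·13 + 1·4 + 2·2591 = 5225
G: 3·24 + 1·28 + 2·1118 = 2336
H: 3·12 + 1·14 + 2·2773 = 5596
Lowest: E at 486.

E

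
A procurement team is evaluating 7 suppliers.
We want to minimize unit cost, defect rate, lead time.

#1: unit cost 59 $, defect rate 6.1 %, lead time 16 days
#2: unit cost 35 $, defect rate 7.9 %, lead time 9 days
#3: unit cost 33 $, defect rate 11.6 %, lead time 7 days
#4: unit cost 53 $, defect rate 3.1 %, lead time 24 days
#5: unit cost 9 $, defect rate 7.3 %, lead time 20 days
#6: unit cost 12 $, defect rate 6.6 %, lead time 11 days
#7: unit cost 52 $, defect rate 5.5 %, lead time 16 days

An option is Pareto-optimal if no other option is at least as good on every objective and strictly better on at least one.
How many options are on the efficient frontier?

#1: dominated by #7 (unit cost 52≤59, defect rate 5.5≤6.1, lead time 16≤16).
#2: not dominated.
#3: not dominated (best lead time).
#4: not dominated (best defect rate).
#5: not dominated (best unit cost).
#6: not dominated.
#7: not dominated.
Pareto-optimal: #2, #3, #4, #5, #6, #7 → 6.

6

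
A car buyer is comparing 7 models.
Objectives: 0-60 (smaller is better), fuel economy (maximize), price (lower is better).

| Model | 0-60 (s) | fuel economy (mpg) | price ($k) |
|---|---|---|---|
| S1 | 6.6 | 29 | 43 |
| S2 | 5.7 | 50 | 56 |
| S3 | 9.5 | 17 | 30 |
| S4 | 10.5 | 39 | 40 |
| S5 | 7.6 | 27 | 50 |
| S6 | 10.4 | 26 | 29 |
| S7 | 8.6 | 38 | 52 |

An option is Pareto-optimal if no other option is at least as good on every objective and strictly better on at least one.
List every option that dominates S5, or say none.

S1: 0-60 6.6≤7.6, fuel economy 29≥27, price 43≤50 — dominates S5.
Others (S2, S3, S4, S6, S7) are each worse than S5 on at least one objective.

S1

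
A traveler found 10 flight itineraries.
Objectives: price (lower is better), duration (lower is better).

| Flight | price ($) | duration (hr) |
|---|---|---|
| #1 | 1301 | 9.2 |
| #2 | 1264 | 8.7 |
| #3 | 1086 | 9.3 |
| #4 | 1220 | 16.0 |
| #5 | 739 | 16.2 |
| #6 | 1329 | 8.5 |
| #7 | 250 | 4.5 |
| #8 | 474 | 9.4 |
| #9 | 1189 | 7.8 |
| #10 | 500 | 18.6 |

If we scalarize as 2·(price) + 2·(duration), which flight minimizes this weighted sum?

#7

#1: 2·1301 + 2·9.2 = 2620.4
#2: 2·1264 + 2·8.7 = 2545.4
#3: 2·1086 + 2·9.3 = 2190.6
#4: 2·1220 + 2·16.0 = 2472.0
#5: 2·739 + 2·16.2 = 1510.4
#6: 2·1329 + 2·8.5 = 2675.0
#7: 2·250 + 2·4.5 = 509.0
#8: 2·474 + 2·9.4 = 966.8
#9: 2·1189 + 2·7.8 = 2393.6
#10: 2·500 + 2·18.6 = 1037.2
Lowest: #7 at 509.0.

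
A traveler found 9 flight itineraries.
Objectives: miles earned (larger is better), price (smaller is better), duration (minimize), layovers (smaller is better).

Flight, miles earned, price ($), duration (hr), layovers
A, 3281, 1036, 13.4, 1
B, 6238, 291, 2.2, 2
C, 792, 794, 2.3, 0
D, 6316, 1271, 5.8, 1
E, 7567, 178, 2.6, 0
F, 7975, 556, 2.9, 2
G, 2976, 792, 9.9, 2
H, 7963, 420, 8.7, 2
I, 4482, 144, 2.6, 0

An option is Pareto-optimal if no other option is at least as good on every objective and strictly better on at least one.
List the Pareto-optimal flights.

A: dominated by E (miles earned 7567≥3281, price 178≤1036, duration 2.6≤13.4, layovers 0≤1).
B: not dominated (best duration).
C: not dominated.
D: dominated by E (miles earned 7567≥6316, price 178≤1271, duration 2.6≤5.8, layovers 0≤1).
E: not dominated.
F: not dominated (best miles earned).
G: dominated by B (miles earned 6238≥2976, price 291≤792, duration 2.2≤9.9, layovers 2≤2).
H: not dominated.
I: not dominated (best price).

B, C, E, F, H, I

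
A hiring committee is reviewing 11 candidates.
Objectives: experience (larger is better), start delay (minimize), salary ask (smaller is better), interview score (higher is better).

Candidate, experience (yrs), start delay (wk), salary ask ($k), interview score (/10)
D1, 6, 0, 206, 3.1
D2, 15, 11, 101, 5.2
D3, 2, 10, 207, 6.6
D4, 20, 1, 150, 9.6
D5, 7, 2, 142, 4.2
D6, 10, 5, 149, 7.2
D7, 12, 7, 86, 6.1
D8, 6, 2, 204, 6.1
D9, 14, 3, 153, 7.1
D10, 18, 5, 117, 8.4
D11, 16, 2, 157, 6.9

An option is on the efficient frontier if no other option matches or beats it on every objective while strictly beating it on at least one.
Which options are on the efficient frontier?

D1, D2, D4, D5, D7, D10

D1: not dominated (best start delay).
D2: not dominated.
D3: dominated by D4 (experience 20≥2, start delay 1≤10, salary ask 150≤207, interview score 9.6≥6.6).
D4: not dominated (best experience).
D5: not dominated.
D6: dominated by D10 (experience 18≥10, start delay 5≤5, salary ask 117≤149, interview score 8.4≥7.2).
D7: not dominated (best salary ask).
D8: dominated by D4 (experience 20≥6, start delay 1≤2, salary ask 150≤204, interview score 9.6≥6.1).
D9: dominated by D4 (experience 20≥14, start delay 1≤3, salary ask 150≤153, interview score 9.6≥7.1).
D10: not dominated.
D11: dominated by D4 (experience 20≥16, start delay 1≤2, salary ask 150≤157, interview score 9.6≥6.9).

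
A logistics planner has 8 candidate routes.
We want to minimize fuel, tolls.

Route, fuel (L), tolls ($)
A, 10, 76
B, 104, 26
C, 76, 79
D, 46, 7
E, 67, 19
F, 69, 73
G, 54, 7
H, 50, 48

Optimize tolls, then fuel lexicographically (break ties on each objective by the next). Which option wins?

First minimize tolls: best is 7, kept {D, G}.
Then minimize fuel: best is 46, kept {D}.

D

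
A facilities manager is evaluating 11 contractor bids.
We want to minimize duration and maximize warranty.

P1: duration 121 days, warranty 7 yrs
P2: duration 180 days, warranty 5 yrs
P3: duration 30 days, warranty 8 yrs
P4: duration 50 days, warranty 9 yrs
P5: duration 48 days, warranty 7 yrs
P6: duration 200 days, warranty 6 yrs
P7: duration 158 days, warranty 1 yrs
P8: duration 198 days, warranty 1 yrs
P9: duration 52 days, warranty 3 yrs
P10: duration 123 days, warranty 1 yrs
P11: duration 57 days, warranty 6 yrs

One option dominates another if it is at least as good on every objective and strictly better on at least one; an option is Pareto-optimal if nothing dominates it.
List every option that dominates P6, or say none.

P1: duration 121≤200, warranty 7≥6 — dominates P6.
P3: duration 30≤200, warranty 8≥6 — dominates P6.
P4: duration 50≤200, warranty 9≥6 — dominates P6.
P5: duration 48≤200, warranty 7≥6 — dominates P6.
P11: duration 57≤200, warranty 6≥6 — dominates P6.
Others (P2, P7, P8, P9, P10) are each worse than P6 on at least one objective.

P1, P3, P4, P5, P11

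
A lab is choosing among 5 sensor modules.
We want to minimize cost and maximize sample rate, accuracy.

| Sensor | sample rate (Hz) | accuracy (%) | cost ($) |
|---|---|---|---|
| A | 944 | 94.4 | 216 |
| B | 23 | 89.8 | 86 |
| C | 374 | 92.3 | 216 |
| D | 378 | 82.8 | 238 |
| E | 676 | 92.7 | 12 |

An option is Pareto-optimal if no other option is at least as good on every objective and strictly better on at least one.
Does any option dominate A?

B: worse on sample rate (23 vs 944).
C: worse on sample rate (374 vs 944).
D: worse on sample rate (378 vs 944).
E: worse on sample rate (676 vs 944).
No option is at least as good as A on every objective and strictly better on one.

No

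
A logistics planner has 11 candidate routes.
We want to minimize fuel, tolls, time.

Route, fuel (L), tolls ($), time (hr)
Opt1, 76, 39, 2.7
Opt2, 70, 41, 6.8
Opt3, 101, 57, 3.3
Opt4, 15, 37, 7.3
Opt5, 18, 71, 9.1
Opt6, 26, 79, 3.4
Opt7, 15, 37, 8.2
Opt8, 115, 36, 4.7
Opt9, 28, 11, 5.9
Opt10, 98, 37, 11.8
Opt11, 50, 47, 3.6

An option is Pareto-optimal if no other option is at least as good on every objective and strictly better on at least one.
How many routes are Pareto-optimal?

Opt1: not dominated (best time).
Opt2: dominated by Opt9 (fuel 28≤70, tolls 11≤41, time 5.9≤6.8).
Opt3: dominated by Opt1 (fuel 76≤101, tolls 39≤57, time 2.7≤3.3).
Opt4: not dominated.
Opt5: dominated by Opt4 (fuel 15≤18, tolls 37≤71, time 7.3≤9.1).
Opt6: not dominated.
Opt7: dominated by Opt4 (fuel 15≤15, tolls 37≤37, time 7.3≤8.2).
Opt8: not dominated.
Opt9: not dominated (best tolls).
Opt10: dominated by Opt4 (fuel 15≤98, tolls 37≤37, time 7.3≤11.8).
Opt11: not dominated.
Pareto-optimal: Opt1, Opt4, Opt6, Opt8, Opt9, Opt11 → 6.

6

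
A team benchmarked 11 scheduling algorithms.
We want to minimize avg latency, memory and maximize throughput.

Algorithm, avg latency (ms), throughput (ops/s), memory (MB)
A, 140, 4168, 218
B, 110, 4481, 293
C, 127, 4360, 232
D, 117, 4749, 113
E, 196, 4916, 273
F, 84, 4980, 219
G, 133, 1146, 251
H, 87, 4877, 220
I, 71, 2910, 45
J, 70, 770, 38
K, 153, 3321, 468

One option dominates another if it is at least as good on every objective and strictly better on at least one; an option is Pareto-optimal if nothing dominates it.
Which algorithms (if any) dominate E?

F

F: avg latency 84≤196, throughput 4980≥4916, memory 219≤273 — dominates E.
Others (A, B, C, D, G, H, I, J, K) are each worse than E on at least one objective.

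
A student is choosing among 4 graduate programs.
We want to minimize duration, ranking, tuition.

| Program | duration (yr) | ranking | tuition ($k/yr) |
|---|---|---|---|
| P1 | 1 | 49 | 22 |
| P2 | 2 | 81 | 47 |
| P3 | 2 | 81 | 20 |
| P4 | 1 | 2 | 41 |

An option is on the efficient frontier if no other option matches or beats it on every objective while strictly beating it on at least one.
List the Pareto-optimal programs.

P1, P3, P4

P1: not dominated.
P2: dominated by P1 (duration 1≤2, ranking 49≤81, tuition 22≤47).
P3: not dominated (best tuition).
P4: not dominated (best ranking).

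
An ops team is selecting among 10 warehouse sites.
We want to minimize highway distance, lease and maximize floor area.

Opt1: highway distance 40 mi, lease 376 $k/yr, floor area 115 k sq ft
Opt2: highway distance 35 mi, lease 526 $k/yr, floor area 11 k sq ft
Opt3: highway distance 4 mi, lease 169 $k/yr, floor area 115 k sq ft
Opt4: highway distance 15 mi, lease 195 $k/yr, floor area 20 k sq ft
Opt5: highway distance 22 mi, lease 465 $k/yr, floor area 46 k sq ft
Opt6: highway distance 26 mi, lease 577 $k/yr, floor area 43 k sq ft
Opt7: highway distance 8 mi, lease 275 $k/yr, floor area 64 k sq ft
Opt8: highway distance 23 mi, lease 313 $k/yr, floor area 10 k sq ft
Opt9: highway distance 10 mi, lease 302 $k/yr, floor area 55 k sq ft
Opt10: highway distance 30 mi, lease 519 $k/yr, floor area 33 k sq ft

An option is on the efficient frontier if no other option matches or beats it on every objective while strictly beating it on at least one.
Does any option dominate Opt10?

Yes

Opt3 vs Opt10: highway distance 4≤30, lease 169≤519, floor area 115≥33 — Opt3 is at least as good on every objective and strictly better on at least one, so Opt3 dominates Opt10.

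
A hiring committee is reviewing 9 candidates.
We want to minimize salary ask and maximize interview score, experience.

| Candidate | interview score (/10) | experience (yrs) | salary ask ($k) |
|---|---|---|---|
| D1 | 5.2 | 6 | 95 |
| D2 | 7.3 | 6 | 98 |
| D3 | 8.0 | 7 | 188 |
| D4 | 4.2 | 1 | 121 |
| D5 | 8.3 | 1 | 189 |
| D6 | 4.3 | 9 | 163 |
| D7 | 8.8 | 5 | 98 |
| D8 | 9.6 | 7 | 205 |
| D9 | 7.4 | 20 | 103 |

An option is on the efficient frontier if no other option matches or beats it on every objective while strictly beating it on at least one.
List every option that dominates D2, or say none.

D1: worse on interview score (5.2 vs 7.3).
D3: worse on salary ask (188 vs 98).
D4: worse on interview score (4.2 vs 7.3).
D5: worse on experience (1 vs 6).
D6: worse on interview score (4.3 vs 7.3).
D7: worse on experience (5 vs 6).
D8: worse on salary ask (205 vs 98).
D9: worse on salary ask (103 vs 98).
No option dominates D2.

none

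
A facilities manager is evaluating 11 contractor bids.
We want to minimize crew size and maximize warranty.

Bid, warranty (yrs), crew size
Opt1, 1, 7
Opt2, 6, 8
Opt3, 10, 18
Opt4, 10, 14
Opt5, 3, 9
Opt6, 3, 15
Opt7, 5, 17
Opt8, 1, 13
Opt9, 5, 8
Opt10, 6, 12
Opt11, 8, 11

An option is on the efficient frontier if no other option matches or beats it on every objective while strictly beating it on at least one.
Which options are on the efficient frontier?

Opt1: not dominated (best crew size).
Opt2: not dominated.
Opt3: dominated by Opt4 (warranty 10≥10, crew size 14≤18).
Opt4: not dominated.
Opt5: dominated by Opt2 (warranty 6≥3, crew size 8≤9).
Opt6: dominated by Opt2 (warranty 6≥3, crew size 8≤15).
Opt7: dominated by Opt2 (warranty 6≥5, crew size 8≤17).
Opt8: dominated by Opt1 (warranty 1≥1, crew size 7≤13).
Opt9: dominated by Opt2 (warranty 6≥5, crew size 8≤8).
Opt10: dominated by Opt2 (warranty 6≥6, crew size 8≤12).
Opt11: not dominated.

Opt1, Opt2, Opt4, Opt11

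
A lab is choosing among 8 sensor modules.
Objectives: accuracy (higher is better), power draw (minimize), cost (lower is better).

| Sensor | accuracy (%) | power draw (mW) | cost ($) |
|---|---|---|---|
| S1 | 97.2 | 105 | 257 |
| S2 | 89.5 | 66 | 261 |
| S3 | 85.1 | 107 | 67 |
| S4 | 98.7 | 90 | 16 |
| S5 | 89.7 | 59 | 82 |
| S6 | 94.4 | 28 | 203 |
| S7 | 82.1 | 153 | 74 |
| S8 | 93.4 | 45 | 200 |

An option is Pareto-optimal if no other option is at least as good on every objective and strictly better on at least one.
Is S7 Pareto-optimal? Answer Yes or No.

No

S3 vs S7: accuracy 85.1≥82.1, power draw 107≤153, cost 67≤74 — S3 is at least as good on every objective and strictly better on at least one, so S3 dominates S7.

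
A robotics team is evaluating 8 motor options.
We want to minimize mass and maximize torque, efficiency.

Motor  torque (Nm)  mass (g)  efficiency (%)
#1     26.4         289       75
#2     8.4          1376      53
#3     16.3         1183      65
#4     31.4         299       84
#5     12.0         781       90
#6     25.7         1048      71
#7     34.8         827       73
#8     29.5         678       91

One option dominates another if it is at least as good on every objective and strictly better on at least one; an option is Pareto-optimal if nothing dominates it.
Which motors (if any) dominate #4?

#1: worse on torque (26.4 vs 31.4).
#2: worse on torque (8.4 vs 31.4).
#3: worse on torque (16.3 vs 31.4).
#5: worse on torque (12.0 vs 31.4).
#6: worse on torque (25.7 vs 31.4).
#7: worse on mass (827 vs 299).
#8: worse on torque (29.5 vs 31.4).
No option dominates #4.

none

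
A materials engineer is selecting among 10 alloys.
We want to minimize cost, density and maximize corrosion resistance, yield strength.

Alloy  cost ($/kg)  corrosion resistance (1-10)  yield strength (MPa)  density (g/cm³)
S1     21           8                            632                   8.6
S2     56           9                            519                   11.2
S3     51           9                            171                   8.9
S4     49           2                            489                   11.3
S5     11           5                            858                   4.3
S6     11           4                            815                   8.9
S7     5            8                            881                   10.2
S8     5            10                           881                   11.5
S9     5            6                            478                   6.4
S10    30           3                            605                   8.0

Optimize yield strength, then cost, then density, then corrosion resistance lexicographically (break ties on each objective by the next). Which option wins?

First maximize yield strength: best is 881, kept {S7, S8}.
Then minimize cost: best is 5, kept {S7, S8}.
Then minimize density: best is 10.2, kept {S7}.

S7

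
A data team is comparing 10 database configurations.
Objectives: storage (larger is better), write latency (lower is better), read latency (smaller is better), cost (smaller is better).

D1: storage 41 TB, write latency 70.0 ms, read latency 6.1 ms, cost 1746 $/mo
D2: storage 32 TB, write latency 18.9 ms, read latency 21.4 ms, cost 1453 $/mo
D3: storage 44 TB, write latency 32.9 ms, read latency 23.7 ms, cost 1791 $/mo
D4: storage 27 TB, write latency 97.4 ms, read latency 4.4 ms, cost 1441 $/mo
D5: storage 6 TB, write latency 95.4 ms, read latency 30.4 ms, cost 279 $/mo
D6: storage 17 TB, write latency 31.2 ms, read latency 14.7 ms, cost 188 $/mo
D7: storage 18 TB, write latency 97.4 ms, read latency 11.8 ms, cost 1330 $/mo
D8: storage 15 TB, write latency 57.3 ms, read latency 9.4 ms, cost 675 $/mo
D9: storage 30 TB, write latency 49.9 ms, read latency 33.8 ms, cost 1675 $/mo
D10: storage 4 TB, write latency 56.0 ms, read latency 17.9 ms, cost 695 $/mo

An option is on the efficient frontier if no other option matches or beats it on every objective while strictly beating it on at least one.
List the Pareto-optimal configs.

D1, D2, D3, D4, D6, D7, D8

D1: not dominated.
D2: not dominated (best write latency).
D3: not dominated (best storage).
D4: not dominated (best read latency).
D5: dominated by D6 (storage 17≥6, write latency 31.2≤95.4, read latency 14.7≤30.4, cost 188≤279).
D6: not dominated (best cost).
D7: not dominated.
D8: not dominated.
D9: dominated by D2 (storage 32≥30, write latency 18.9≤49.9, read latency 21.4≤33.8, cost 1453≤1675).
D10: dominated by D6 (storage 17≥4, write latency 31.2≤56.0, read latency 14.7≤17.9, cost 188≤695).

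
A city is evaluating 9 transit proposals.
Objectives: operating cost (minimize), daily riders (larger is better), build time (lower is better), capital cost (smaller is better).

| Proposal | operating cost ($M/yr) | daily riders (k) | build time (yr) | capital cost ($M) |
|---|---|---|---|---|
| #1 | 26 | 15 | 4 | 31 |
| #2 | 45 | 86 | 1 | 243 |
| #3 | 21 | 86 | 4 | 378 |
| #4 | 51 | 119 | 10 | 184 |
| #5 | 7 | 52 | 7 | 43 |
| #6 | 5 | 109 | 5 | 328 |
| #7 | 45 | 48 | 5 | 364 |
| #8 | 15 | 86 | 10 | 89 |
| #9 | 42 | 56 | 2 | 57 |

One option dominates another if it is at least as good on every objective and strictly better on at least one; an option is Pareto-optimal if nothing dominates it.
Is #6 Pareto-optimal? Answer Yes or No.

Yes

#1: worse on operating cost (26 vs 5).
#2: worse on operating cost (45 vs 5).
#3: worse on operating cost (21 vs 5).
#4: worse on operating cost (51 vs 5).
#5: worse on operating cost (7 vs 5).
#7: worse on operating cost (45 vs 5).
#8: worse on operating cost (15 vs 5).
#9: worse on operating cost (42 vs 5).
No option is at least as good as #6 on every objective and strictly better on one.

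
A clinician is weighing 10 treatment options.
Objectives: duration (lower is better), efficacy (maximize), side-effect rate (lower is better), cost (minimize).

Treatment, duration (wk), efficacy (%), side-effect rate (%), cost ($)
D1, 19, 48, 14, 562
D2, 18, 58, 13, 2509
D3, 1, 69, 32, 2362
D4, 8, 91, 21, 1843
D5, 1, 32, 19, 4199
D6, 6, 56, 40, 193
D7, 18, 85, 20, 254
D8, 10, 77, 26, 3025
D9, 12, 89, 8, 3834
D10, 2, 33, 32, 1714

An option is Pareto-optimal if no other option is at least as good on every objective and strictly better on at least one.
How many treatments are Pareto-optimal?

D1: not dominated.
D2: not dominated.
D3: not dominated.
D4: not dominated (best efficacy).
D5: not dominated.
D6: not dominated (best cost).
D7: not dominated.
D8: dominated by D4 (duration 8≤10, efficacy 91≥77, side-effect rate 21≤26, cost 1843≤3025).
D9: not dominated (best side-effect rate).
D10: not dominated.
Pareto-optimal: D1, D2, D3, D4, D5, D6, D7, D9, D10 → 9.

9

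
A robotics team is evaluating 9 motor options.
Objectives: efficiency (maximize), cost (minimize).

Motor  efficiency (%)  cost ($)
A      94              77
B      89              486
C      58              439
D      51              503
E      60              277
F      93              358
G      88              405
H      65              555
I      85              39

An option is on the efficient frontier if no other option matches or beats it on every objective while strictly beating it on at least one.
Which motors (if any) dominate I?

A: worse on cost (77 vs 39).
B: worse on cost (486 vs 39).
C: worse on efficiency (58 vs 85).
D: worse on efficiency (51 vs 85).
E: worse on efficiency (60 vs 85).
F: worse on cost (358 vs 39).
G: worse on cost (405 vs 39).
H: worse on efficiency (65 vs 85).
No option dominates I.

none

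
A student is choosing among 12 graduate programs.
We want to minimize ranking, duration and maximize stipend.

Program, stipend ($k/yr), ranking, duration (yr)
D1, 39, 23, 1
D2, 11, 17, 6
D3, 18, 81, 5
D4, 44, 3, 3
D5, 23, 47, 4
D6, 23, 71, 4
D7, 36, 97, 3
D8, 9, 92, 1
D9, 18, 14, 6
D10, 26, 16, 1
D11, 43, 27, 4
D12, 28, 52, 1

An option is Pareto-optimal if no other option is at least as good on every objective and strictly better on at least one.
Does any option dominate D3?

Yes

D1 vs D3: stipend 39≥18, ranking 23≤81, duration 1≤5 — D1 is at least as good on every objective and strictly better on at least one, so D1 dominates D3.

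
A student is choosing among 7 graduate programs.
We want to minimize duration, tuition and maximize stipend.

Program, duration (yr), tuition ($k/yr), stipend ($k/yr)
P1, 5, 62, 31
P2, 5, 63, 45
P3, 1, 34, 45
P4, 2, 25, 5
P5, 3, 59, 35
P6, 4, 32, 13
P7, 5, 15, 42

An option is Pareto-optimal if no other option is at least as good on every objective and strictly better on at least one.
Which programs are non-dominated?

P3, P4, P6, P7

P1: dominated by P3 (duration 1≤5, tuition 34≤62, stipend 45≥31).
P2: dominated by P3 (duration 1≤5, tuition 34≤63, stipend 45≥45).
P3: not dominated (best duration).
P4: not dominated.
P5: dominated by P3 (duration 1≤3, tuition 34≤59, stipend 45≥35).
P6: not dominated.
P7: not dominated (best tuition).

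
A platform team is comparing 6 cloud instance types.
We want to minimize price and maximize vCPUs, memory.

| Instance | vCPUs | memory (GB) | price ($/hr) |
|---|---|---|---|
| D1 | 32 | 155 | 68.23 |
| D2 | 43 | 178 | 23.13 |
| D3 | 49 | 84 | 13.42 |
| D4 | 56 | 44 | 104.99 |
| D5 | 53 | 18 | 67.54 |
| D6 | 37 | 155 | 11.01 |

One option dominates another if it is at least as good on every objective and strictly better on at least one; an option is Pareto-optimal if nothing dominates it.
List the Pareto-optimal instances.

D2, D3, D4, D5, D6

D1: dominated by D2 (vCPUs 43≥32, memory 178≥155, price 23.13≤68.23).
D2: not dominated (best memory).
D3: not dominated.
D4: not dominated (best vCPUs).
D5: not dominated.
D6: not dominated (best price).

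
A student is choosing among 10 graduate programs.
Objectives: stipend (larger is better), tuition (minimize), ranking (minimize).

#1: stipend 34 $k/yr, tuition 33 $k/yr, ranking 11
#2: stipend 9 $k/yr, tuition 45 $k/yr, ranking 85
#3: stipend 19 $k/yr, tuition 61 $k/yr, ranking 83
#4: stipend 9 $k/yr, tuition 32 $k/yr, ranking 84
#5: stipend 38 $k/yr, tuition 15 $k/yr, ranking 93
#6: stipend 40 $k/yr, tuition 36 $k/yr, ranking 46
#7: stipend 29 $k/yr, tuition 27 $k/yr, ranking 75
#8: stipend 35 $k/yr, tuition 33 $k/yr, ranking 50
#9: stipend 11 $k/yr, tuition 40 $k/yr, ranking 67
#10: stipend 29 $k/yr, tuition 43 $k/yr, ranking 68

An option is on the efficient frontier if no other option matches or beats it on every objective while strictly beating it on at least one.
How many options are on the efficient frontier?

#1: not dominated (best ranking).
#2: dominated by #1 (stipend 34≥9, tuition 33≤45, ranking 11≤85).
#3: dominated by #1 (stipend 34≥19, tuition 33≤61, ranking 11≤83).
#4: dominated by #7 (stipend 29≥9, tuition 27≤32, ranking 75≤84).
#5: not dominated (best tuition).
#6: not dominated (best stipend).
#7: not dominated.
#8: not dominated.
#9: dominated by #1 (stipend 34≥11, tuition 33≤40, ranking 11≤67).
#10: dominated by #1 (stipend 34≥29, tuition 33≤43, ranking 11≤68).
Pareto-optimal: #1, #5, #6, #7, #8 → 5.

5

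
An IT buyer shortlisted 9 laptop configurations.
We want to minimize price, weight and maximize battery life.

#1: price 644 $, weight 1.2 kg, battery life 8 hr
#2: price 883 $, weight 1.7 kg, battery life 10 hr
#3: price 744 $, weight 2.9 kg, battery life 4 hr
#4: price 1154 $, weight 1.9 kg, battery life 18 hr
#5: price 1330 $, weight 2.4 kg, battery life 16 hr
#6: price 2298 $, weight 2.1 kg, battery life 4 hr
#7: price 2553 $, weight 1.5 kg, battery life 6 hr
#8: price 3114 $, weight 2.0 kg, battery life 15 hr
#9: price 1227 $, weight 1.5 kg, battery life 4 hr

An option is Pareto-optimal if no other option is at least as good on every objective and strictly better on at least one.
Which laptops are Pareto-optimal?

#1: not dominated (best price).
#2: not dominated.
#3: dominated by #1 (price 644≤744, weight 1.2≤2.9, battery life 8≥4).
#4: not dominated (best battery life).
#5: dominated by #4 (price 1154≤1330, weight 1.9≤2.4, battery life 18≥16).
#6: dominated by #1 (price 644≤2298, weight 1.2≤2.1, battery life 8≥4).
#7: dominated by #1 (price 644≤2553, weight 1.2≤1.5, battery life 8≥6).
#8: dominated by #4 (price 1154≤3114, weight 1.9≤2.0, battery life 18≥15).
#9: dominated by #1 (price 644≤1227, weight 1.2≤1.5, battery life 8≥4).

#1, #2, #4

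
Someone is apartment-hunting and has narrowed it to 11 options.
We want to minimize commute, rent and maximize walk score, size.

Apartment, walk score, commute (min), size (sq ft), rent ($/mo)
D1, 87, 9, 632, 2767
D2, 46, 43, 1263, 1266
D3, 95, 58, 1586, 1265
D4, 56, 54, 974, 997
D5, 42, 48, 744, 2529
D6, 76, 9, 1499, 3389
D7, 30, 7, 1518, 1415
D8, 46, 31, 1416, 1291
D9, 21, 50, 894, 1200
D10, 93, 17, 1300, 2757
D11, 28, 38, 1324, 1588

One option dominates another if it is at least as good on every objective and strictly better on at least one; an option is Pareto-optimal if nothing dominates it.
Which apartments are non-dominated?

D1, D2, D3, D4, D6, D7, D8, D9, D10

D1: not dominated.
D2: not dominated.
D3: not dominated (best walk score).
D4: not dominated (best rent).
D5: dominated by D2 (walk score 46≥42, commute 43≤48, size 1263≥744, rent 1266≤2529).
D6: not dominated.
D7: not dominated (best commute).
D8: not dominated.
D9: not dominated.
D10: not dominated.
D11: dominated by D7 (walk score 30≥28, commute 7≤38, size 1518≥1324, rent 1415≤1588).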